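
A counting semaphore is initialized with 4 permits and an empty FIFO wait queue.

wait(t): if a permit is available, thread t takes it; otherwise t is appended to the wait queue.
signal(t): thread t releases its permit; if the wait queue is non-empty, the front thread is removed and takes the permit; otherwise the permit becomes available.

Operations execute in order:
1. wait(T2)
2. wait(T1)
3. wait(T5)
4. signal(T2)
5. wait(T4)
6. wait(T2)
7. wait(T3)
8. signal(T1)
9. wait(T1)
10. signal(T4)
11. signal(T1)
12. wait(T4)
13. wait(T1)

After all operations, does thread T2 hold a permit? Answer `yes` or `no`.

Step 1: wait(T2) -> count=3 queue=[] holders={T2}
Step 2: wait(T1) -> count=2 queue=[] holders={T1,T2}
Step 3: wait(T5) -> count=1 queue=[] holders={T1,T2,T5}
Step 4: signal(T2) -> count=2 queue=[] holders={T1,T5}
Step 5: wait(T4) -> count=1 queue=[] holders={T1,T4,T5}
Step 6: wait(T2) -> count=0 queue=[] holders={T1,T2,T4,T5}
Step 7: wait(T3) -> count=0 queue=[T3] holders={T1,T2,T4,T5}
Step 8: signal(T1) -> count=0 queue=[] holders={T2,T3,T4,T5}
Step 9: wait(T1) -> count=0 queue=[T1] holders={T2,T3,T4,T5}
Step 10: signal(T4) -> count=0 queue=[] holders={T1,T2,T3,T5}
Step 11: signal(T1) -> count=1 queue=[] holders={T2,T3,T5}
Step 12: wait(T4) -> count=0 queue=[] holders={T2,T3,T4,T5}
Step 13: wait(T1) -> count=0 queue=[T1] holders={T2,T3,T4,T5}
Final holders: {T2,T3,T4,T5} -> T2 in holders

Answer: yes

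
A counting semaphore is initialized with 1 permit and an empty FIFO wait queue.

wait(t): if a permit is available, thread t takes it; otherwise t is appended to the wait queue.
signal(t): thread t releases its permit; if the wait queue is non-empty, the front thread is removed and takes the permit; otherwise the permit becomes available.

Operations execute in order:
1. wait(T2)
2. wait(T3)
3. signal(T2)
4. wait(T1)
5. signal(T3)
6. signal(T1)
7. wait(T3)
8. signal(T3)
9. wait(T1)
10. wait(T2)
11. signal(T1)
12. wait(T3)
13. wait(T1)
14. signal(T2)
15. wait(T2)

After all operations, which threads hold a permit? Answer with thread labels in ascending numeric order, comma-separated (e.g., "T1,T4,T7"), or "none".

Answer: T3

Derivation:
Step 1: wait(T2) -> count=0 queue=[] holders={T2}
Step 2: wait(T3) -> count=0 queue=[T3] holders={T2}
Step 3: signal(T2) -> count=0 queue=[] holders={T3}
Step 4: wait(T1) -> count=0 queue=[T1] holders={T3}
Step 5: signal(T3) -> count=0 queue=[] holders={T1}
Step 6: signal(T1) -> count=1 queue=[] holders={none}
Step 7: wait(T3) -> count=0 queue=[] holders={T3}
Step 8: signal(T3) -> count=1 queue=[] holders={none}
Step 9: wait(T1) -> count=0 queue=[] holders={T1}
Step 10: wait(T2) -> count=0 queue=[T2] holders={T1}
Step 11: signal(T1) -> count=0 queue=[] holders={T2}
Step 12: wait(T3) -> count=0 queue=[T3] holders={T2}
Step 13: wait(T1) -> count=0 queue=[T3,T1] holders={T2}
Step 14: signal(T2) -> count=0 queue=[T1] holders={T3}
Step 15: wait(T2) -> count=0 queue=[T1,T2] holders={T3}
Final holders: T3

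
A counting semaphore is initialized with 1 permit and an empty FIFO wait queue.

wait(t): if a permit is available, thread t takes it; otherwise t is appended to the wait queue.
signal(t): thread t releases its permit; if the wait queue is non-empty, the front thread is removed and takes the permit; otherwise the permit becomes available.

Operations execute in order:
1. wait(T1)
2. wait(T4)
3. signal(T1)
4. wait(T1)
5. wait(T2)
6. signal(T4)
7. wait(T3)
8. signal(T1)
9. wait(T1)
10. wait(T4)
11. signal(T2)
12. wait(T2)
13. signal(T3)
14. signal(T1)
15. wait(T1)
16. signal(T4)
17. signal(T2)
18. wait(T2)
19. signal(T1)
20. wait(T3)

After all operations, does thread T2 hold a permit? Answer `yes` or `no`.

Answer: yes

Derivation:
Step 1: wait(T1) -> count=0 queue=[] holders={T1}
Step 2: wait(T4) -> count=0 queue=[T4] holders={T1}
Step 3: signal(T1) -> count=0 queue=[] holders={T4}
Step 4: wait(T1) -> count=0 queue=[T1] holders={T4}
Step 5: wait(T2) -> count=0 queue=[T1,T2] holders={T4}
Step 6: signal(T4) -> count=0 queue=[T2] holders={T1}
Step 7: wait(T3) -> count=0 queue=[T2,T3] holders={T1}
Step 8: signal(T1) -> count=0 queue=[T3] holders={T2}
Step 9: wait(T1) -> count=0 queue=[T3,T1] holders={T2}
Step 10: wait(T4) -> count=0 queue=[T3,T1,T4] holders={T2}
Step 11: signal(T2) -> count=0 queue=[T1,T4] holders={T3}
Step 12: wait(T2) -> count=0 queue=[T1,T4,T2] holders={T3}
Step 13: signal(T3) -> count=0 queue=[T4,T2] holders={T1}
Step 14: signal(T1) -> count=0 queue=[T2] holders={T4}
Step 15: wait(T1) -> count=0 queue=[T2,T1] holders={T4}
Step 16: signal(T4) -> count=0 queue=[T1] holders={T2}
Step 17: signal(T2) -> count=0 queue=[] holders={T1}
Step 18: wait(T2) -> count=0 queue=[T2] holders={T1}
Step 19: signal(T1) -> count=0 queue=[] holders={T2}
Step 20: wait(T3) -> count=0 queue=[T3] holders={T2}
Final holders: {T2} -> T2 in holders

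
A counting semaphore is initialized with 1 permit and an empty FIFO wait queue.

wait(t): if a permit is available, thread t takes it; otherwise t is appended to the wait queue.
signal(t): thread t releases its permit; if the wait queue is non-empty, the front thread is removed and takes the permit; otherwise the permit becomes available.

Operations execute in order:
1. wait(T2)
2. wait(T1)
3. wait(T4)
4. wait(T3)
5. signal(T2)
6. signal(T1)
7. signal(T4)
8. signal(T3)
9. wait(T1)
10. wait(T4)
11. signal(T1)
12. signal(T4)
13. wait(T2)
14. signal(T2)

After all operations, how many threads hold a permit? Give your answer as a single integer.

Answer: 0

Derivation:
Step 1: wait(T2) -> count=0 queue=[] holders={T2}
Step 2: wait(T1) -> count=0 queue=[T1] holders={T2}
Step 3: wait(T4) -> count=0 queue=[T1,T4] holders={T2}
Step 4: wait(T3) -> count=0 queue=[T1,T4,T3] holders={T2}
Step 5: signal(T2) -> count=0 queue=[T4,T3] holders={T1}
Step 6: signal(T1) -> count=0 queue=[T3] holders={T4}
Step 7: signal(T4) -> count=0 queue=[] holders={T3}
Step 8: signal(T3) -> count=1 queue=[] holders={none}
Step 9: wait(T1) -> count=0 queue=[] holders={T1}
Step 10: wait(T4) -> count=0 queue=[T4] holders={T1}
Step 11: signal(T1) -> count=0 queue=[] holders={T4}
Step 12: signal(T4) -> count=1 queue=[] holders={none}
Step 13: wait(T2) -> count=0 queue=[] holders={T2}
Step 14: signal(T2) -> count=1 queue=[] holders={none}
Final holders: {none} -> 0 thread(s)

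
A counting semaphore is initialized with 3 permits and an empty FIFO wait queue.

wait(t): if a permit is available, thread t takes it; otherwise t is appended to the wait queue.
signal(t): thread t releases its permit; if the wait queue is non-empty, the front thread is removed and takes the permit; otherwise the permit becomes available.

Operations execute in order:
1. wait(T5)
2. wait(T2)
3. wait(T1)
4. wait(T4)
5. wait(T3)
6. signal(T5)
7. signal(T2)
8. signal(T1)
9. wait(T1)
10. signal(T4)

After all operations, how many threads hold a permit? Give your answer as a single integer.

Answer: 2

Derivation:
Step 1: wait(T5) -> count=2 queue=[] holders={T5}
Step 2: wait(T2) -> count=1 queue=[] holders={T2,T5}
Step 3: wait(T1) -> count=0 queue=[] holders={T1,T2,T5}
Step 4: wait(T4) -> count=0 queue=[T4] holders={T1,T2,T5}
Step 5: wait(T3) -> count=0 queue=[T4,T3] holders={T1,T2,T5}
Step 6: signal(T5) -> count=0 queue=[T3] holders={T1,T2,T4}
Step 7: signal(T2) -> count=0 queue=[] holders={T1,T3,T4}
Step 8: signal(T1) -> count=1 queue=[] holders={T3,T4}
Step 9: wait(T1) -> count=0 queue=[] holders={T1,T3,T4}
Step 10: signal(T4) -> count=1 queue=[] holders={T1,T3}
Final holders: {T1,T3} -> 2 thread(s)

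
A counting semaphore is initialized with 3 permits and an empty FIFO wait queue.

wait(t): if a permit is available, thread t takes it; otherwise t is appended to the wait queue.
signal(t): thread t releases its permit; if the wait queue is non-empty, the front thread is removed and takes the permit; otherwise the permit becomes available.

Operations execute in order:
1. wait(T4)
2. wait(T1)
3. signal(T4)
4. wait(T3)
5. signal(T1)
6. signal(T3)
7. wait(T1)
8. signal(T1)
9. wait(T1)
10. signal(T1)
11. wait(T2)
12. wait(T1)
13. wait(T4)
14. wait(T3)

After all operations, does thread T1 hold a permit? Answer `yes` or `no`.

Step 1: wait(T4) -> count=2 queue=[] holders={T4}
Step 2: wait(T1) -> count=1 queue=[] holders={T1,T4}
Step 3: signal(T4) -> count=2 queue=[] holders={T1}
Step 4: wait(T3) -> count=1 queue=[] holders={T1,T3}
Step 5: signal(T1) -> count=2 queue=[] holders={T3}
Step 6: signal(T3) -> count=3 queue=[] holders={none}
Step 7: wait(T1) -> count=2 queue=[] holders={T1}
Step 8: signal(T1) -> count=3 queue=[] holders={none}
Step 9: wait(T1) -> count=2 queue=[] holders={T1}
Step 10: signal(T1) -> count=3 queue=[] holders={none}
Step 11: wait(T2) -> count=2 queue=[] holders={T2}
Step 12: wait(T1) -> count=1 queue=[] holders={T1,T2}
Step 13: wait(T4) -> count=0 queue=[] holders={T1,T2,T4}
Step 14: wait(T3) -> count=0 queue=[T3] holders={T1,T2,T4}
Final holders: {T1,T2,T4} -> T1 in holders

Answer: yes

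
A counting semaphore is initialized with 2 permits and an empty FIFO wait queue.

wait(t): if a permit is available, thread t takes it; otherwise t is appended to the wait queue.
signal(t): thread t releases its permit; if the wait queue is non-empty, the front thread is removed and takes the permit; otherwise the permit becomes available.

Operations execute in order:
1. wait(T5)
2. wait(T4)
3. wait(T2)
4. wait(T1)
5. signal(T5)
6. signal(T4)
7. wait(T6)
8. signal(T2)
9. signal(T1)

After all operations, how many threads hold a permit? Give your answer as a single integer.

Step 1: wait(T5) -> count=1 queue=[] holders={T5}
Step 2: wait(T4) -> count=0 queue=[] holders={T4,T5}
Step 3: wait(T2) -> count=0 queue=[T2] holders={T4,T5}
Step 4: wait(T1) -> count=0 queue=[T2,T1] holders={T4,T5}
Step 5: signal(T5) -> count=0 queue=[T1] holders={T2,T4}
Step 6: signal(T4) -> count=0 queue=[] holders={T1,T2}
Step 7: wait(T6) -> count=0 queue=[T6] holders={T1,T2}
Step 8: signal(T2) -> count=0 queue=[] holders={T1,T6}
Step 9: signal(T1) -> count=1 queue=[] holders={T6}
Final holders: {T6} -> 1 thread(s)

Answer: 1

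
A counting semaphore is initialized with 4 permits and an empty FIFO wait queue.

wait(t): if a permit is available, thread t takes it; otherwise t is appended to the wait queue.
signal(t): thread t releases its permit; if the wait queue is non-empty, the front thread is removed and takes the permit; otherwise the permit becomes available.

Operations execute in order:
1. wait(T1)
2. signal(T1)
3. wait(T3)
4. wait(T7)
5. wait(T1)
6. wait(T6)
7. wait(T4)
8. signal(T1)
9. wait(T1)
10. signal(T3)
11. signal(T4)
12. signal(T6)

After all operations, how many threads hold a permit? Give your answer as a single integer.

Answer: 2

Derivation:
Step 1: wait(T1) -> count=3 queue=[] holders={T1}
Step 2: signal(T1) -> count=4 queue=[] holders={none}
Step 3: wait(T3) -> count=3 queue=[] holders={T3}
Step 4: wait(T7) -> count=2 queue=[] holders={T3,T7}
Step 5: wait(T1) -> count=1 queue=[] holders={T1,T3,T7}
Step 6: wait(T6) -> count=0 queue=[] holders={T1,T3,T6,T7}
Step 7: wait(T4) -> count=0 queue=[T4] holders={T1,T3,T6,T7}
Step 8: signal(T1) -> count=0 queue=[] holders={T3,T4,T6,T7}
Step 9: wait(T1) -> count=0 queue=[T1] holders={T3,T4,T6,T7}
Step 10: signal(T3) -> count=0 queue=[] holders={T1,T4,T6,T7}
Step 11: signal(T4) -> count=1 queue=[] holders={T1,T6,T7}
Step 12: signal(T6) -> count=2 queue=[] holders={T1,T7}
Final holders: {T1,T7} -> 2 thread(s)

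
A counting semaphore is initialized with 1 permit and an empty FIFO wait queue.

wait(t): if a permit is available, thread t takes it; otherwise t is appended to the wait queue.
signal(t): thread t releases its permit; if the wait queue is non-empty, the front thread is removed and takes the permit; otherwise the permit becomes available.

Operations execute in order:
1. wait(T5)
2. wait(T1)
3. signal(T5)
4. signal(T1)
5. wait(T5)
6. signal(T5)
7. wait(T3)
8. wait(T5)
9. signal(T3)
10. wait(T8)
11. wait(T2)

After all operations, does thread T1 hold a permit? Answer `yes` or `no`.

Step 1: wait(T5) -> count=0 queue=[] holders={T5}
Step 2: wait(T1) -> count=0 queue=[T1] holders={T5}
Step 3: signal(T5) -> count=0 queue=[] holders={T1}
Step 4: signal(T1) -> count=1 queue=[] holders={none}
Step 5: wait(T5) -> count=0 queue=[] holders={T5}
Step 6: signal(T5) -> count=1 queue=[] holders={none}
Step 7: wait(T3) -> count=0 queue=[] holders={T3}
Step 8: wait(T5) -> count=0 queue=[T5] holders={T3}
Step 9: signal(T3) -> count=0 queue=[] holders={T5}
Step 10: wait(T8) -> count=0 queue=[T8] holders={T5}
Step 11: wait(T2) -> count=0 queue=[T8,T2] holders={T5}
Final holders: {T5} -> T1 not in holders

Answer: no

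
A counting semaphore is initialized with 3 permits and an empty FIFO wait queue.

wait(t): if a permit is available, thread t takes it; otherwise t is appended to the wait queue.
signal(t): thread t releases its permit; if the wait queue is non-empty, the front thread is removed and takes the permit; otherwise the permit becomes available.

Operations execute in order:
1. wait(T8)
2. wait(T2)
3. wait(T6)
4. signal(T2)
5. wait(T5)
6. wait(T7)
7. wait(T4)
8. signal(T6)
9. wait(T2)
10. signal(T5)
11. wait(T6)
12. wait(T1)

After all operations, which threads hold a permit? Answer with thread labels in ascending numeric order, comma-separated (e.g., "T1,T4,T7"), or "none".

Step 1: wait(T8) -> count=2 queue=[] holders={T8}
Step 2: wait(T2) -> count=1 queue=[] holders={T2,T8}
Step 3: wait(T6) -> count=0 queue=[] holders={T2,T6,T8}
Step 4: signal(T2) -> count=1 queue=[] holders={T6,T8}
Step 5: wait(T5) -> count=0 queue=[] holders={T5,T6,T8}
Step 6: wait(T7) -> count=0 queue=[T7] holders={T5,T6,T8}
Step 7: wait(T4) -> count=0 queue=[T7,T4] holders={T5,T6,T8}
Step 8: signal(T6) -> count=0 queue=[T4] holders={T5,T7,T8}
Step 9: wait(T2) -> count=0 queue=[T4,T2] holders={T5,T7,T8}
Step 10: signal(T5) -> count=0 queue=[T2] holders={T4,T7,T8}
Step 11: wait(T6) -> count=0 queue=[T2,T6] holders={T4,T7,T8}
Step 12: wait(T1) -> count=0 queue=[T2,T6,T1] holders={T4,T7,T8}
Final holders: T4,T7,T8

Answer: T4,T7,T8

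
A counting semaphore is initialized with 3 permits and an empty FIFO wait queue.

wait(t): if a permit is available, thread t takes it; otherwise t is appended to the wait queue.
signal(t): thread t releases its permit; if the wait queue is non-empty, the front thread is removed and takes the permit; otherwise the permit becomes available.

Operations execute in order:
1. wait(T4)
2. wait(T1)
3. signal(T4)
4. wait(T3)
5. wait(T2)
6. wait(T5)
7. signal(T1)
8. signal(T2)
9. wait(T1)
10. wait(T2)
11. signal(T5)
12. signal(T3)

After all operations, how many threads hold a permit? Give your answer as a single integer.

Step 1: wait(T4) -> count=2 queue=[] holders={T4}
Step 2: wait(T1) -> count=1 queue=[] holders={T1,T4}
Step 3: signal(T4) -> count=2 queue=[] holders={T1}
Step 4: wait(T3) -> count=1 queue=[] holders={T1,T3}
Step 5: wait(T2) -> count=0 queue=[] holders={T1,T2,T3}
Step 6: wait(T5) -> count=0 queue=[T5] holders={T1,T2,T3}
Step 7: signal(T1) -> count=0 queue=[] holders={T2,T3,T5}
Step 8: signal(T2) -> count=1 queue=[] holders={T3,T5}
Step 9: wait(T1) -> count=0 queue=[] holders={T1,T3,T5}
Step 10: wait(T2) -> count=0 queue=[T2] holders={T1,T3,T5}
Step 11: signal(T5) -> count=0 queue=[] holders={T1,T2,T3}
Step 12: signal(T3) -> count=1 queue=[] holders={T1,T2}
Final holders: {T1,T2} -> 2 thread(s)

Answer: 2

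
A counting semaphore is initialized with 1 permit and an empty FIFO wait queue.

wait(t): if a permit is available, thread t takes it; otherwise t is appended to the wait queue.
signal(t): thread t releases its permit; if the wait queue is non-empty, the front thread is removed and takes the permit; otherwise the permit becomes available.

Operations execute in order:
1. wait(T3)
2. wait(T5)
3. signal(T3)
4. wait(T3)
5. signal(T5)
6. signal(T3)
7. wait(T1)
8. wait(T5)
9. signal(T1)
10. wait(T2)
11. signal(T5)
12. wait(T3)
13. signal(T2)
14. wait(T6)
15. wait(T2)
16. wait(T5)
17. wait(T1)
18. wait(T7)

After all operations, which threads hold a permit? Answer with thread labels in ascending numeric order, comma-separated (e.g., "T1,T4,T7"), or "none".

Step 1: wait(T3) -> count=0 queue=[] holders={T3}
Step 2: wait(T5) -> count=0 queue=[T5] holders={T3}
Step 3: signal(T3) -> count=0 queue=[] holders={T5}
Step 4: wait(T3) -> count=0 queue=[T3] holders={T5}
Step 5: signal(T5) -> count=0 queue=[] holders={T3}
Step 6: signal(T3) -> count=1 queue=[] holders={none}
Step 7: wait(T1) -> count=0 queue=[] holders={T1}
Step 8: wait(T5) -> count=0 queue=[T5] holders={T1}
Step 9: signal(T1) -> count=0 queue=[] holders={T5}
Step 10: wait(T2) -> count=0 queue=[T2] holders={T5}
Step 11: signal(T5) -> count=0 queue=[] holders={T2}
Step 12: wait(T3) -> count=0 queue=[T3] holders={T2}
Step 13: signal(T2) -> count=0 queue=[] holders={T3}
Step 14: wait(T6) -> count=0 queue=[T6] holders={T3}
Step 15: wait(T2) -> count=0 queue=[T6,T2] holders={T3}
Step 16: wait(T5) -> count=0 queue=[T6,T2,T5] holders={T3}
Step 17: wait(T1) -> count=0 queue=[T6,T2,T5,T1] holders={T3}
Step 18: wait(T7) -> count=0 queue=[T6,T2,T5,T1,T7] holders={T3}
Final holders: T3

Answer: T3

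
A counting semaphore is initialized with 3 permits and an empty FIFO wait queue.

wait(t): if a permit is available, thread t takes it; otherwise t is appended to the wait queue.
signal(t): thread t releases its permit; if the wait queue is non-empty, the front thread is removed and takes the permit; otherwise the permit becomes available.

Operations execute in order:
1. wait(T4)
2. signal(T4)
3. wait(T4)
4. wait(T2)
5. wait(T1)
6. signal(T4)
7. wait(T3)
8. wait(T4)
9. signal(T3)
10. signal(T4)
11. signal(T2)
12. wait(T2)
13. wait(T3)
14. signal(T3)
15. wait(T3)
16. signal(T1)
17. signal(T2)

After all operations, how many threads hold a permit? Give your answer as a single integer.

Step 1: wait(T4) -> count=2 queue=[] holders={T4}
Step 2: signal(T4) -> count=3 queue=[] holders={none}
Step 3: wait(T4) -> count=2 queue=[] holders={T4}
Step 4: wait(T2) -> count=1 queue=[] holders={T2,T4}
Step 5: wait(T1) -> count=0 queue=[] holders={T1,T2,T4}
Step 6: signal(T4) -> count=1 queue=[] holders={T1,T2}
Step 7: wait(T3) -> count=0 queue=[] holders={T1,T2,T3}
Step 8: wait(T4) -> count=0 queue=[T4] holders={T1,T2,T3}
Step 9: signal(T3) -> count=0 queue=[] holders={T1,T2,T4}
Step 10: signal(T4) -> count=1 queue=[] holders={T1,T2}
Step 11: signal(T2) -> count=2 queue=[] holders={T1}
Step 12: wait(T2) -> count=1 queue=[] holders={T1,T2}
Step 13: wait(T3) -> count=0 queue=[] holders={T1,T2,T3}
Step 14: signal(T3) -> count=1 queue=[] holders={T1,T2}
Step 15: wait(T3) -> count=0 queue=[] holders={T1,T2,T3}
Step 16: signal(T1) -> count=1 queue=[] holders={T2,T3}
Step 17: signal(T2) -> count=2 queue=[] holders={T3}
Final holders: {T3} -> 1 thread(s)

Answer: 1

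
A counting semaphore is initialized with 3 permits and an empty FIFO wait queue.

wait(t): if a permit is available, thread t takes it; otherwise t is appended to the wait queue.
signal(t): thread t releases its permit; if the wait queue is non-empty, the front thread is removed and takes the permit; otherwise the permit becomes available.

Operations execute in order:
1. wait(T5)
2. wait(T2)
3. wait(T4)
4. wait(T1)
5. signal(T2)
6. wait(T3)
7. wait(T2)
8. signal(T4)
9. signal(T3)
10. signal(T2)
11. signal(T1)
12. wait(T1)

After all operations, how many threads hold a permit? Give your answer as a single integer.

Step 1: wait(T5) -> count=2 queue=[] holders={T5}
Step 2: wait(T2) -> count=1 queue=[] holders={T2,T5}
Step 3: wait(T4) -> count=0 queue=[] holders={T2,T4,T5}
Step 4: wait(T1) -> count=0 queue=[T1] holders={T2,T4,T5}
Step 5: signal(T2) -> count=0 queue=[] holders={T1,T4,T5}
Step 6: wait(T3) -> count=0 queue=[T3] holders={T1,T4,T5}
Step 7: wait(T2) -> count=0 queue=[T3,T2] holders={T1,T4,T5}
Step 8: signal(T4) -> count=0 queue=[T2] holders={T1,T3,T5}
Step 9: signal(T3) -> count=0 queue=[] holders={T1,T2,T5}
Step 10: signal(T2) -> count=1 queue=[] holders={T1,T5}
Step 11: signal(T1) -> count=2 queue=[] holders={T5}
Step 12: wait(T1) -> count=1 queue=[] holders={T1,T5}
Final holders: {T1,T5} -> 2 thread(s)

Answer: 2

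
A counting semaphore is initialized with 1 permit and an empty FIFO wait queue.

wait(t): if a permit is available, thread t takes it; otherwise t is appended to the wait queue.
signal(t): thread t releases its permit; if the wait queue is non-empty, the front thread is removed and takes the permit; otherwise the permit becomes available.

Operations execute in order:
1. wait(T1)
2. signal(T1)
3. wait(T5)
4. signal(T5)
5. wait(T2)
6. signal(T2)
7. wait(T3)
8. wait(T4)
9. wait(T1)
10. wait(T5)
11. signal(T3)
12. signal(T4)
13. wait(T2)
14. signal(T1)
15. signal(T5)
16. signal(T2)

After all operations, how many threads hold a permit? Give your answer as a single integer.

Answer: 0

Derivation:
Step 1: wait(T1) -> count=0 queue=[] holders={T1}
Step 2: signal(T1) -> count=1 queue=[] holders={none}
Step 3: wait(T5) -> count=0 queue=[] holders={T5}
Step 4: signal(T5) -> count=1 queue=[] holders={none}
Step 5: wait(T2) -> count=0 queue=[] holders={T2}
Step 6: signal(T2) -> count=1 queue=[] holders={none}
Step 7: wait(T3) -> count=0 queue=[] holders={T3}
Step 8: wait(T4) -> count=0 queue=[T4] holders={T3}
Step 9: wait(T1) -> count=0 queue=[T4,T1] holders={T3}
Step 10: wait(T5) -> count=0 queue=[T4,T1,T5] holders={T3}
Step 11: signal(T3) -> count=0 queue=[T1,T5] holders={T4}
Step 12: signal(T4) -> count=0 queue=[T5] holders={T1}
Step 13: wait(T2) -> count=0 queue=[T5,T2] holders={T1}
Step 14: signal(T1) -> count=0 queue=[T2] holders={T5}
Step 15: signal(T5) -> count=0 queue=[] holders={T2}
Step 16: signal(T2) -> count=1 queue=[] holders={none}
Final holders: {none} -> 0 thread(s)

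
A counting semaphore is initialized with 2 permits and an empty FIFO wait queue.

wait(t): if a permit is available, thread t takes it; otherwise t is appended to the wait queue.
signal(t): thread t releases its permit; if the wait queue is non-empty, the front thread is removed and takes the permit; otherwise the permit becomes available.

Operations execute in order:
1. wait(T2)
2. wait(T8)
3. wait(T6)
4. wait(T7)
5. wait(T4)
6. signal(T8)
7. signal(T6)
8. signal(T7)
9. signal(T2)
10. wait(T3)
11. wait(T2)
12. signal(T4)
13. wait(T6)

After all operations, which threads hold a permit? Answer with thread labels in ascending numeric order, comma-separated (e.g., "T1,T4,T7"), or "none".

Answer: T2,T3

Derivation:
Step 1: wait(T2) -> count=1 queue=[] holders={T2}
Step 2: wait(T8) -> count=0 queue=[] holders={T2,T8}
Step 3: wait(T6) -> count=0 queue=[T6] holders={T2,T8}
Step 4: wait(T7) -> count=0 queue=[T6,T7] holders={T2,T8}
Step 5: wait(T4) -> count=0 queue=[T6,T7,T4] holders={T2,T8}
Step 6: signal(T8) -> count=0 queue=[T7,T4] holders={T2,T6}
Step 7: signal(T6) -> count=0 queue=[T4] holders={T2,T7}
Step 8: signal(T7) -> count=0 queue=[] holders={T2,T4}
Step 9: signal(T2) -> count=1 queue=[] holders={T4}
Step 10: wait(T3) -> count=0 queue=[] holders={T3,T4}
Step 11: wait(T2) -> count=0 queue=[T2] holders={T3,T4}
Step 12: signal(T4) -> count=0 queue=[] holders={T2,T3}
Step 13: wait(T6) -> count=0 queue=[T6] holders={T2,T3}
Final holders: T2,T3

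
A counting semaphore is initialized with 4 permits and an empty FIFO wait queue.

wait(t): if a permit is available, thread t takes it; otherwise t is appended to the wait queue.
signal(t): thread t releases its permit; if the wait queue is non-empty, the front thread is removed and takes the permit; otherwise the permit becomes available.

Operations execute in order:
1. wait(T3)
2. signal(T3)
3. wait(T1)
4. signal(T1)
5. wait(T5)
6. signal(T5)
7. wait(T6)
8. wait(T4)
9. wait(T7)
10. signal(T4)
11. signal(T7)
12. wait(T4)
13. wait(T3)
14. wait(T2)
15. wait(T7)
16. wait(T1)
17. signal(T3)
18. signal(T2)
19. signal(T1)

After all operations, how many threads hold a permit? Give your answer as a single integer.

Answer: 3

Derivation:
Step 1: wait(T3) -> count=3 queue=[] holders={T3}
Step 2: signal(T3) -> count=4 queue=[] holders={none}
Step 3: wait(T1) -> count=3 queue=[] holders={T1}
Step 4: signal(T1) -> count=4 queue=[] holders={none}
Step 5: wait(T5) -> count=3 queue=[] holders={T5}
Step 6: signal(T5) -> count=4 queue=[] holders={none}
Step 7: wait(T6) -> count=3 queue=[] holders={T6}
Step 8: wait(T4) -> count=2 queue=[] holders={T4,T6}
Step 9: wait(T7) -> count=1 queue=[] holders={T4,T6,T7}
Step 10: signal(T4) -> count=2 queue=[] holders={T6,T7}
Step 11: signal(T7) -> count=3 queue=[] holders={T6}
Step 12: wait(T4) -> count=2 queue=[] holders={T4,T6}
Step 13: wait(T3) -> count=1 queue=[] holders={T3,T4,T6}
Step 14: wait(T2) -> count=0 queue=[] holders={T2,T3,T4,T6}
Step 15: wait(T7) -> count=0 queue=[T7] holders={T2,T3,T4,T6}
Step 16: wait(T1) -> count=0 queue=[T7,T1] holders={T2,T3,T4,T6}
Step 17: signal(T3) -> count=0 queue=[T1] holders={T2,T4,T6,T7}
Step 18: signal(T2) -> count=0 queue=[] holders={T1,T4,T6,T7}
Step 19: signal(T1) -> count=1 queue=[] holders={T4,T6,T7}
Final holders: {T4,T6,T7} -> 3 thread(s)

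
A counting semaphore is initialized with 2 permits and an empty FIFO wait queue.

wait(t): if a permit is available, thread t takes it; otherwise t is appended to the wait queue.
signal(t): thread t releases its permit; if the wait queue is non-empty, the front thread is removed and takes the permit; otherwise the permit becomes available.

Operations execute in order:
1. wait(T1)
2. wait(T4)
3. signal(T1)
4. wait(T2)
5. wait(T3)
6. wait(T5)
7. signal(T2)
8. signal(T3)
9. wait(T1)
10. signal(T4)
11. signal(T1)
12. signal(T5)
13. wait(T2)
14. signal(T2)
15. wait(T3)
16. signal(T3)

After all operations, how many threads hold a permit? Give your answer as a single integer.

Step 1: wait(T1) -> count=1 queue=[] holders={T1}
Step 2: wait(T4) -> count=0 queue=[] holders={T1,T4}
Step 3: signal(T1) -> count=1 queue=[] holders={T4}
Step 4: wait(T2) -> count=0 queue=[] holders={T2,T4}
Step 5: wait(T3) -> count=0 queue=[T3] holders={T2,T4}
Step 6: wait(T5) -> count=0 queue=[T3,T5] holders={T2,T4}
Step 7: signal(T2) -> count=0 queue=[T5] holders={T3,T4}
Step 8: signal(T3) -> count=0 queue=[] holders={T4,T5}
Step 9: wait(T1) -> count=0 queue=[T1] holders={T4,T5}
Step 10: signal(T4) -> count=0 queue=[] holders={T1,T5}
Step 11: signal(T1) -> count=1 queue=[] holders={T5}
Step 12: signal(T5) -> count=2 queue=[] holders={none}
Step 13: wait(T2) -> count=1 queue=[] holders={T2}
Step 14: signal(T2) -> count=2 queue=[] holders={none}
Step 15: wait(T3) -> count=1 queue=[] holders={T3}
Step 16: signal(T3) -> count=2 queue=[] holders={none}
Final holders: {none} -> 0 thread(s)

Answer: 0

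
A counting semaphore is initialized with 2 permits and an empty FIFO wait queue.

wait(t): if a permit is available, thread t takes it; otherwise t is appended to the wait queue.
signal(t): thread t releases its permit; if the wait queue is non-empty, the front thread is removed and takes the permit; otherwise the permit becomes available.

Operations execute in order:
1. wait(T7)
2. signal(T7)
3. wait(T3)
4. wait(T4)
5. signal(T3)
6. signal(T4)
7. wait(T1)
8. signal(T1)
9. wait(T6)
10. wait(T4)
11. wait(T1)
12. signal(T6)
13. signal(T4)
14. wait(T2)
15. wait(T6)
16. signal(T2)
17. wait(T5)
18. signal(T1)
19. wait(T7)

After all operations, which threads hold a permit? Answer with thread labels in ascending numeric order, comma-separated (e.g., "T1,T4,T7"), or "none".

Answer: T5,T6

Derivation:
Step 1: wait(T7) -> count=1 queue=[] holders={T7}
Step 2: signal(T7) -> count=2 queue=[] holders={none}
Step 3: wait(T3) -> count=1 queue=[] holders={T3}
Step 4: wait(T4) -> count=0 queue=[] holders={T3,T4}
Step 5: signal(T3) -> count=1 queue=[] holders={T4}
Step 6: signal(T4) -> count=2 queue=[] holders={none}
Step 7: wait(T1) -> count=1 queue=[] holders={T1}
Step 8: signal(T1) -> count=2 queue=[] holders={none}
Step 9: wait(T6) -> count=1 queue=[] holders={T6}
Step 10: wait(T4) -> count=0 queue=[] holders={T4,T6}
Step 11: wait(T1) -> count=0 queue=[T1] holders={T4,T6}
Step 12: signal(T6) -> count=0 queue=[] holders={T1,T4}
Step 13: signal(T4) -> count=1 queue=[] holders={T1}
Step 14: wait(T2) -> count=0 queue=[] holders={T1,T2}
Step 15: wait(T6) -> count=0 queue=[T6] holders={T1,T2}
Step 16: signal(T2) -> count=0 queue=[] holders={T1,T6}
Step 17: wait(T5) -> count=0 queue=[T5] holders={T1,T6}
Step 18: signal(T1) -> count=0 queue=[] holders={T5,T6}
Step 19: wait(T7) -> count=0 queue=[T7] holders={T5,T6}
Final holders: T5,T6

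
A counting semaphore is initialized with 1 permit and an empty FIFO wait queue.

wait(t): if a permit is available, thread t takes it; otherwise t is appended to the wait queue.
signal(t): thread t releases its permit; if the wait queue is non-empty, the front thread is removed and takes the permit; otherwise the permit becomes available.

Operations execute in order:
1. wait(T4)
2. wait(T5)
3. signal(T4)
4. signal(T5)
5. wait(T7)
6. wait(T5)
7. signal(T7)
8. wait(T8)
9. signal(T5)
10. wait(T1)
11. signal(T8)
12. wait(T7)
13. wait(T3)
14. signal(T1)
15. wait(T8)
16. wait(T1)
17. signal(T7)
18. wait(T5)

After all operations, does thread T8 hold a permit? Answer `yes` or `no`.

Answer: no

Derivation:
Step 1: wait(T4) -> count=0 queue=[] holders={T4}
Step 2: wait(T5) -> count=0 queue=[T5] holders={T4}
Step 3: signal(T4) -> count=0 queue=[] holders={T5}
Step 4: signal(T5) -> count=1 queue=[] holders={none}
Step 5: wait(T7) -> count=0 queue=[] holders={T7}
Step 6: wait(T5) -> count=0 queue=[T5] holders={T7}
Step 7: signal(T7) -> count=0 queue=[] holders={T5}
Step 8: wait(T8) -> count=0 queue=[T8] holders={T5}
Step 9: signal(T5) -> count=0 queue=[] holders={T8}
Step 10: wait(T1) -> count=0 queue=[T1] holders={T8}
Step 11: signal(T8) -> count=0 queue=[] holders={T1}
Step 12: wait(T7) -> count=0 queue=[T7] holders={T1}
Step 13: wait(T3) -> count=0 queue=[T7,T3] holders={T1}
Step 14: signal(T1) -> count=0 queue=[T3] holders={T7}
Step 15: wait(T8) -> count=0 queue=[T3,T8] holders={T7}
Step 16: wait(T1) -> count=0 queue=[T3,T8,T1] holders={T7}
Step 17: signal(T7) -> count=0 queue=[T8,T1] holders={T3}
Step 18: wait(T5) -> count=0 queue=[T8,T1,T5] holders={T3}
Final holders: {T3} -> T8 not in holders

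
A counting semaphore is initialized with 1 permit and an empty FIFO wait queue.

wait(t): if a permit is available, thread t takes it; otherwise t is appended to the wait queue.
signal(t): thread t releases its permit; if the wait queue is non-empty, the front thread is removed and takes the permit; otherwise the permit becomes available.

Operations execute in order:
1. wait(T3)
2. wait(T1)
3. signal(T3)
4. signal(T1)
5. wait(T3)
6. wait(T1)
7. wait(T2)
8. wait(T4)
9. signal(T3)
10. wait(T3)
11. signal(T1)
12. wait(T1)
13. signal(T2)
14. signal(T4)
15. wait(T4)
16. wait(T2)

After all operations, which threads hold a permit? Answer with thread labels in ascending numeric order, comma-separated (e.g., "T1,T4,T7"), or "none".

Step 1: wait(T3) -> count=0 queue=[] holders={T3}
Step 2: wait(T1) -> count=0 queue=[T1] holders={T3}
Step 3: signal(T3) -> count=0 queue=[] holders={T1}
Step 4: signal(T1) -> count=1 queue=[] holders={none}
Step 5: wait(T3) -> count=0 queue=[] holders={T3}
Step 6: wait(T1) -> count=0 queue=[T1] holders={T3}
Step 7: wait(T2) -> count=0 queue=[T1,T2] holders={T3}
Step 8: wait(T4) -> count=0 queue=[T1,T2,T4] holders={T3}
Step 9: signal(T3) -> count=0 queue=[T2,T4] holders={T1}
Step 10: wait(T3) -> count=0 queue=[T2,T4,T3] holders={T1}
Step 11: signal(T1) -> count=0 queue=[T4,T3] holders={T2}
Step 12: wait(T1) -> count=0 queue=[T4,T3,T1] holders={T2}
Step 13: signal(T2) -> count=0 queue=[T3,T1] holders={T4}
Step 14: signal(T4) -> count=0 queue=[T1] holders={T3}
Step 15: wait(T4) -> count=0 queue=[T1,T4] holders={T3}
Step 16: wait(T2) -> count=0 queue=[T1,T4,T2] holders={T3}
Final holders: T3

Answer: T3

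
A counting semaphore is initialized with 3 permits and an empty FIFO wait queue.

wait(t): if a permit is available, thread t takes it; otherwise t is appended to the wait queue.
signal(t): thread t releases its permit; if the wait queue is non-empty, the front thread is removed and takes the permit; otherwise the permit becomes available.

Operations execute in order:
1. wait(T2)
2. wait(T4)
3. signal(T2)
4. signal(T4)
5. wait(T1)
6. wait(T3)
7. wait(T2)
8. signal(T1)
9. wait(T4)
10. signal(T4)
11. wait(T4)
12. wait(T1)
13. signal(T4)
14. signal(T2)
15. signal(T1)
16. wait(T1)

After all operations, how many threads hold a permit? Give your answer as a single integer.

Step 1: wait(T2) -> count=2 queue=[] holders={T2}
Step 2: wait(T4) -> count=1 queue=[] holders={T2,T4}
Step 3: signal(T2) -> count=2 queue=[] holders={T4}
Step 4: signal(T4) -> count=3 queue=[] holders={none}
Step 5: wait(T1) -> count=2 queue=[] holders={T1}
Step 6: wait(T3) -> count=1 queue=[] holders={T1,T3}
Step 7: wait(T2) -> count=0 queue=[] holders={T1,T2,T3}
Step 8: signal(T1) -> count=1 queue=[] holders={T2,T3}
Step 9: wait(T4) -> count=0 queue=[] holders={T2,T3,T4}
Step 10: signal(T4) -> count=1 queue=[] holders={T2,T3}
Step 11: wait(T4) -> count=0 queue=[] holders={T2,T3,T4}
Step 12: wait(T1) -> count=0 queue=[T1] holders={T2,T3,T4}
Step 13: signal(T4) -> count=0 queue=[] holders={T1,T2,T3}
Step 14: signal(T2) -> count=1 queue=[] holders={T1,T3}
Step 15: signal(T1) -> count=2 queue=[] holders={T3}
Step 16: wait(T1) -> count=1 queue=[] holders={T1,T3}
Final holders: {T1,T3} -> 2 thread(s)

Answer: 2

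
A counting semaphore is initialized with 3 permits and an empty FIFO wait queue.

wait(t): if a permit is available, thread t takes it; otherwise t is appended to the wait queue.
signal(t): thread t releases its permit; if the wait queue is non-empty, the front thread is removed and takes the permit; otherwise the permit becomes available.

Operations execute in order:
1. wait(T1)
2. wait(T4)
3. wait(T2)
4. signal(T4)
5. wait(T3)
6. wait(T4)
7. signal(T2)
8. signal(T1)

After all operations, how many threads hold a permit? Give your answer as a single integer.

Step 1: wait(T1) -> count=2 queue=[] holders={T1}
Step 2: wait(T4) -> count=1 queue=[] holders={T1,T4}
Step 3: wait(T2) -> count=0 queue=[] holders={T1,T2,T4}
Step 4: signal(T4) -> count=1 queue=[] holders={T1,T2}
Step 5: wait(T3) -> count=0 queue=[] holders={T1,T2,T3}
Step 6: wait(T4) -> count=0 queue=[T4] holders={T1,T2,T3}
Step 7: signal(T2) -> count=0 queue=[] holders={T1,T3,T4}
Step 8: signal(T1) -> count=1 queue=[] holders={T3,T4}
Final holders: {T3,T4} -> 2 thread(s)

Answer: 2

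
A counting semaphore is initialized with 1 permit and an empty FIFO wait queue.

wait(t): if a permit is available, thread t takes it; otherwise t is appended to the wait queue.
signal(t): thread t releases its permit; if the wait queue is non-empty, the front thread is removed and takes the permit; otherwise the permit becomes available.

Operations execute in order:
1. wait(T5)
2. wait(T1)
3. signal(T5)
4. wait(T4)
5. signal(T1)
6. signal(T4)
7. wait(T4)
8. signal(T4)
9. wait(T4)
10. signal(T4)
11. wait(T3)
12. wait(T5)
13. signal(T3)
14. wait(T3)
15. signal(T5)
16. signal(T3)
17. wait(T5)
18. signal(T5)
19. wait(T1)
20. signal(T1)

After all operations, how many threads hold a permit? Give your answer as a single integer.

Step 1: wait(T5) -> count=0 queue=[] holders={T5}
Step 2: wait(T1) -> count=0 queue=[T1] holders={T5}
Step 3: signal(T5) -> count=0 queue=[] holders={T1}
Step 4: wait(T4) -> count=0 queue=[T4] holders={T1}
Step 5: signal(T1) -> count=0 queue=[] holders={T4}
Step 6: signal(T4) -> count=1 queue=[] holders={none}
Step 7: wait(T4) -> count=0 queue=[] holders={T4}
Step 8: signal(T4) -> count=1 queue=[] holders={none}
Step 9: wait(T4) -> count=0 queue=[] holders={T4}
Step 10: signal(T4) -> count=1 queue=[] holders={none}
Step 11: wait(T3) -> count=0 queue=[] holders={T3}
Step 12: wait(T5) -> count=0 queue=[T5] holders={T3}
Step 13: signal(T3) -> count=0 queue=[] holders={T5}
Step 14: wait(T3) -> count=0 queue=[T3] holders={T5}
Step 15: signal(T5) -> count=0 queue=[] holders={T3}
Step 16: signal(T3) -> count=1 queue=[] holders={none}
Step 17: wait(T5) -> count=0 queue=[] holders={T5}
Step 18: signal(T5) -> count=1 queue=[] holders={none}
Step 19: wait(T1) -> count=0 queue=[] holders={T1}
Step 20: signal(T1) -> count=1 queue=[] holders={none}
Final holders: {none} -> 0 thread(s)

Answer: 0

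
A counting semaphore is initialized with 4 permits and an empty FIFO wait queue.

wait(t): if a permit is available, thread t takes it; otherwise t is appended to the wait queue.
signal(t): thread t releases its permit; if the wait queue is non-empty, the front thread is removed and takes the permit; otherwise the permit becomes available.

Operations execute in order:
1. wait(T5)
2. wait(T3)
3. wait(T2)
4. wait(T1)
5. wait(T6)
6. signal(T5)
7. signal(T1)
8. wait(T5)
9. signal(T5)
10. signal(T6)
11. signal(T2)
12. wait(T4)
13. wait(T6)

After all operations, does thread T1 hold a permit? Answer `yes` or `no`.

Answer: no

Derivation:
Step 1: wait(T5) -> count=3 queue=[] holders={T5}
Step 2: wait(T3) -> count=2 queue=[] holders={T3,T5}
Step 3: wait(T2) -> count=1 queue=[] holders={T2,T3,T5}
Step 4: wait(T1) -> count=0 queue=[] holders={T1,T2,T3,T5}
Step 5: wait(T6) -> count=0 queue=[T6] holders={T1,T2,T3,T5}
Step 6: signal(T5) -> count=0 queue=[] holders={T1,T2,T3,T6}
Step 7: signal(T1) -> count=1 queue=[] holders={T2,T3,T6}
Step 8: wait(T5) -> count=0 queue=[] holders={T2,T3,T5,T6}
Step 9: signal(T5) -> count=1 queue=[] holders={T2,T3,T6}
Step 10: signal(T6) -> count=2 queue=[] holders={T2,T3}
Step 11: signal(T2) -> count=3 queue=[] holders={T3}
Step 12: wait(T4) -> count=2 queue=[] holders={T3,T4}
Step 13: wait(T6) -> count=1 queue=[] holders={T3,T4,T6}
Final holders: {T3,T4,T6} -> T1 not in holders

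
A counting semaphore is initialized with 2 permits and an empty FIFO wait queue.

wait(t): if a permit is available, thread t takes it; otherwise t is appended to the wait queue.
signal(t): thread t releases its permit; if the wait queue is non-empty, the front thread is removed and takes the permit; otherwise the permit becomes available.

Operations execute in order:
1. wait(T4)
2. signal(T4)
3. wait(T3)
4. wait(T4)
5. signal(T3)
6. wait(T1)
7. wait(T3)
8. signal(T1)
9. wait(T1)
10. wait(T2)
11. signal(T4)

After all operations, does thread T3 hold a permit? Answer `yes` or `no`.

Answer: yes

Derivation:
Step 1: wait(T4) -> count=1 queue=[] holders={T4}
Step 2: signal(T4) -> count=2 queue=[] holders={none}
Step 3: wait(T3) -> count=1 queue=[] holders={T3}
Step 4: wait(T4) -> count=0 queue=[] holders={T3,T4}
Step 5: signal(T3) -> count=1 queue=[] holders={T4}
Step 6: wait(T1) -> count=0 queue=[] holders={T1,T4}
Step 7: wait(T3) -> count=0 queue=[T3] holders={T1,T4}
Step 8: signal(T1) -> count=0 queue=[] holders={T3,T4}
Step 9: wait(T1) -> count=0 queue=[T1] holders={T3,T4}
Step 10: wait(T2) -> count=0 queue=[T1,T2] holders={T3,T4}
Step 11: signal(T4) -> count=0 queue=[T2] holders={T1,T3}
Final holders: {T1,T3} -> T3 in holders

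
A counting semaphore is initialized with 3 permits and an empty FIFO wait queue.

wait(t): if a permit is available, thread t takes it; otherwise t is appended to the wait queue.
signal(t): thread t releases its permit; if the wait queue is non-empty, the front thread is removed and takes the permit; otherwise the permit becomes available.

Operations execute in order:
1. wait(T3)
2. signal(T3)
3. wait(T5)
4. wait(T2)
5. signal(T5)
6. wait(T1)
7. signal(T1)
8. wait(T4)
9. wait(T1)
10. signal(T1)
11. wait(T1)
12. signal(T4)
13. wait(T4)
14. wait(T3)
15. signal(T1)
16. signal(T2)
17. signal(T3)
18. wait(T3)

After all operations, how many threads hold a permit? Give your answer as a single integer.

Answer: 2

Derivation:
Step 1: wait(T3) -> count=2 queue=[] holders={T3}
Step 2: signal(T3) -> count=3 queue=[] holders={none}
Step 3: wait(T5) -> count=2 queue=[] holders={T5}
Step 4: wait(T2) -> count=1 queue=[] holders={T2,T5}
Step 5: signal(T5) -> count=2 queue=[] holders={T2}
Step 6: wait(T1) -> count=1 queue=[] holders={T1,T2}
Step 7: signal(T1) -> count=2 queue=[] holders={T2}
Step 8: wait(T4) -> count=1 queue=[] holders={T2,T4}
Step 9: wait(T1) -> count=0 queue=[] holders={T1,T2,T4}
Step 10: signal(T1) -> count=1 queue=[] holders={T2,T4}
Step 11: wait(T1) -> count=0 queue=[] holders={T1,T2,T4}
Step 12: signal(T4) -> count=1 queue=[] holders={T1,T2}
Step 13: wait(T4) -> count=0 queue=[] holders={T1,T2,T4}
Step 14: wait(T3) -> count=0 queue=[T3] holders={T1,T2,T4}
Step 15: signal(T1) -> count=0 queue=[] holders={T2,T3,T4}
Step 16: signal(T2) -> count=1 queue=[] holders={T3,T4}
Step 17: signal(T3) -> count=2 queue=[] holders={T4}
Step 18: wait(T3) -> count=1 queue=[] holders={T3,T4}
Final holders: {T3,T4} -> 2 thread(s)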